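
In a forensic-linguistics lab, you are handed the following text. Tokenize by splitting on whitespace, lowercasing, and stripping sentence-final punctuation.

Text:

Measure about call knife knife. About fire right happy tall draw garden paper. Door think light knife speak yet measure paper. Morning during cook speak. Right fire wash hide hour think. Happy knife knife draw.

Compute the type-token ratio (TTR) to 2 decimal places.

0.63

N = 35 tokens, V = 22 types.
TTR = V / N = 22 / 35 = 0.63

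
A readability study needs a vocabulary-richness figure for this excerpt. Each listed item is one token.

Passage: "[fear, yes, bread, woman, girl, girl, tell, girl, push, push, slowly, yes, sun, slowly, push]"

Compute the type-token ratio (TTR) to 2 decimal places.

N = 15 tokens, V = 9 types.
TTR = V / N = 9 / 15 = 0.60

0.60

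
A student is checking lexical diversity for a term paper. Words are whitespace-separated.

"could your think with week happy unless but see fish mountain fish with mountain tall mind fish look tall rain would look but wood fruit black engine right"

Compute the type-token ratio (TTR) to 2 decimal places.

N = 28 tokens, V = 21 types.
TTR = V / N = 21 / 28 = 0.75

0.75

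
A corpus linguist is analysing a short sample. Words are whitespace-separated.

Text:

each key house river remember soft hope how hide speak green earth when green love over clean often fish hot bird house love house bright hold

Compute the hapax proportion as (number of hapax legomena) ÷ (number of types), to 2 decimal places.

Frequencies: house:3, green:2, love:2, each:1, key:1, river:1, remember:1, soft:1, hope:1, how:1, hide:1, speak:1, earth:1, when:1, over:1, clean:1, often:1, fish:1, hot:1, bird:1, … (2 more, each freq 1)
Hapax count = 19; type count = 22.
Ratio = 19 / 22 = 0.86

0.86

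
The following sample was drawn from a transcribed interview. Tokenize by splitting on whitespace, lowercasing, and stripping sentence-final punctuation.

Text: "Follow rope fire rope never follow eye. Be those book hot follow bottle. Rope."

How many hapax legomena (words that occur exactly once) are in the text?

8

Frequencies: follow:3, rope:3, fire:1, never:1, eye:1, be:1, those:1, book:1, hot:1, bottle:1
Hapax (freq=1): be, book, bottle, eye, fire, hot, never, those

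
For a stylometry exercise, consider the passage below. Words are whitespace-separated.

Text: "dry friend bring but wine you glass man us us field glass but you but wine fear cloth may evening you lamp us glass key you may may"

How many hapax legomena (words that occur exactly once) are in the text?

10

Frequencies: you:4, but:3, glass:3, us:3, may:3, wine:2, dry:1, friend:1, bring:1, man:1, field:1, fear:1, cloth:1, evening:1, lamp:1, key:1
Hapax (freq=1): bring, cloth, dry, evening, fear, field, friend, key, lamp, man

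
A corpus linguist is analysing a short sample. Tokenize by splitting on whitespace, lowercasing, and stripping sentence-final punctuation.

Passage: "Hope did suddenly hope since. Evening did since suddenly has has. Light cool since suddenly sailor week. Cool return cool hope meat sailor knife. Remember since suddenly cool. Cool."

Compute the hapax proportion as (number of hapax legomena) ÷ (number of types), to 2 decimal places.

Frequencies: cool:5, suddenly:4, since:4, hope:3, did:2, has:2, sailor:2, evening:1, light:1, week:1, return:1, meat:1, knife:1, remember:1
Hapax count = 7; type count = 14.
Ratio = 7 / 14 = 0.50

0.50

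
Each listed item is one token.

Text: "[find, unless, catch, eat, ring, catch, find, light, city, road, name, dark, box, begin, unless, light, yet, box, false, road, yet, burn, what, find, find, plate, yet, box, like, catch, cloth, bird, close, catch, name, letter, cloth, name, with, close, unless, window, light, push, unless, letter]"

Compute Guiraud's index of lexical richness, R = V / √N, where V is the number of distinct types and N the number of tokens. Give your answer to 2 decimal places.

3.69

N = 46, V = 25.
√N = 6.782330
R = 25 / 6.782330 = 3.69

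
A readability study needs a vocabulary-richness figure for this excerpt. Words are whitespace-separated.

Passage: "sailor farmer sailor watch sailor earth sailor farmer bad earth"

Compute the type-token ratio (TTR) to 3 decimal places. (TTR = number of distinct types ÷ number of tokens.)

0.500

N = 10 tokens, V = 5 types.
TTR = V / N = 5 / 10 = 0.500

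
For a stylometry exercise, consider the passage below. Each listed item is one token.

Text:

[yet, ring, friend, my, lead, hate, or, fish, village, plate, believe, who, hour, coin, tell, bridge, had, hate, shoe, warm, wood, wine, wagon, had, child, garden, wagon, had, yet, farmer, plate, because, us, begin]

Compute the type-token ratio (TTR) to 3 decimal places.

N = 34 tokens, V = 28 types.
TTR = V / N = 28 / 34 = 0.824

0.824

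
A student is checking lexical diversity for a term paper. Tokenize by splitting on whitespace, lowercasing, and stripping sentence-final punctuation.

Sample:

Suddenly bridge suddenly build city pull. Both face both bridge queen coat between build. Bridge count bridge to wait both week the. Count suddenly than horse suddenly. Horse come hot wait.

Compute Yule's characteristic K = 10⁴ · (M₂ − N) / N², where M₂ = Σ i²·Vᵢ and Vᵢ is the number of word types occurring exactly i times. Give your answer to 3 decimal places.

Frequencies: suddenly:4, bridge:4, both:3, build:2, count:2, wait:2, horse:2, city:1, pull:1, face:1, queen:1, coat:1, between:1, to:1, week:1, the:1, than:1, come:1, hot:1
N = 31. Frequency spectrum: V_1=12, V_2=4, V_3=1, V_4=2
M₂ = 1²·12 + 2²·4 + 3²·1 + 4²·2 = 69
K = 10000 × (69 − 31) / 31² = 395.421

395.421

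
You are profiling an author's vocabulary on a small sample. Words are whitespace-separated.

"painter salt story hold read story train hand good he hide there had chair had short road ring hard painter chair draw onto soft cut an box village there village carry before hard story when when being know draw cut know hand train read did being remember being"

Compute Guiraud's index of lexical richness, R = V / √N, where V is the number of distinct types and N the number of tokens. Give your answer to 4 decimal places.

4.4745

N = 48, V = 31.
√N = 6.928203
R = 31 / 6.928203 = 4.4745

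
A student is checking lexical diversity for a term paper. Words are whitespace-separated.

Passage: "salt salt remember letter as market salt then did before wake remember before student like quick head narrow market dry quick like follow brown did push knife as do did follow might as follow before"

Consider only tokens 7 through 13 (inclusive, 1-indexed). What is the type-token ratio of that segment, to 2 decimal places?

0.86

Segment tokens 7–13: salt, then, did, before, wake, remember, before
Segment N = 7, segment V = 6.
TTR = 6 / 7 = 0.86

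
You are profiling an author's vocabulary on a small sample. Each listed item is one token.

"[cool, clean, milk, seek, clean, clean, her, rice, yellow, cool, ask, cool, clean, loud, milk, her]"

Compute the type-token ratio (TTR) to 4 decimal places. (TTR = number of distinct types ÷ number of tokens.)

N = 16 tokens, V = 9 types.
TTR = V / N = 9 / 16 = 0.5625

0.5625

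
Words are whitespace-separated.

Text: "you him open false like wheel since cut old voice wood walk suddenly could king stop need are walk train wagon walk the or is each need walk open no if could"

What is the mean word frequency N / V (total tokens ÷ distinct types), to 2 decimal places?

1.23

N = 32 tokens, V = 26 types.
Mean frequency = N / V = 32 / 26 = 1.23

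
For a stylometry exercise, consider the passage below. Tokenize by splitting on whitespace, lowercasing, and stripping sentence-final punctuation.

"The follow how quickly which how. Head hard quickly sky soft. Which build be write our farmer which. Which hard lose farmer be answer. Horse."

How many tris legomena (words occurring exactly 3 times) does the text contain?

Frequencies: which:4, how:2, quickly:2, hard:2, be:2, farmer:2, the:1, follow:1, head:1, sky:1, soft:1, build:1, write:1, our:1, lose:1, answer:1, horse:1
Words with frequency 3: (none)

0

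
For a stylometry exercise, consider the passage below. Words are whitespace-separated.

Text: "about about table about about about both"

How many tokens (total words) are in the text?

7

Tokens: about, about, table, about, about, about, both
N = 7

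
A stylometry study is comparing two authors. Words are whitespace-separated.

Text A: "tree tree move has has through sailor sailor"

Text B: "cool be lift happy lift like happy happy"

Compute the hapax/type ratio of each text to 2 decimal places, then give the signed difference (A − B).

A: hapax=2, V=5, ratio=0.40
B: hapax=3, V=5, ratio=0.60
Difference = 0.40 − 0.60 = -0.20

-0.20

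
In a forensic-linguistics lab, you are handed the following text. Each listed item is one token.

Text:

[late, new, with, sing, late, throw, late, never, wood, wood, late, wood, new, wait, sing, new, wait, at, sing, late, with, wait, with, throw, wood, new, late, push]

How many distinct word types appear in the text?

Distinct types: {at, late, never, new, push, sing, throw, wait, with, wood}
V = 10

10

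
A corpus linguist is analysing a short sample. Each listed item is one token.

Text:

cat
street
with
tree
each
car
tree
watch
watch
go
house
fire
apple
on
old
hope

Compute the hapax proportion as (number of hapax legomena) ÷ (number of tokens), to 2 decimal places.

0.75

Frequencies: tree:2, watch:2, cat:1, street:1, with:1, each:1, car:1, go:1, house:1, fire:1, apple:1, on:1, old:1, hope:1
Hapax count = 12; token count = 16.
Ratio = 12 / 16 = 0.75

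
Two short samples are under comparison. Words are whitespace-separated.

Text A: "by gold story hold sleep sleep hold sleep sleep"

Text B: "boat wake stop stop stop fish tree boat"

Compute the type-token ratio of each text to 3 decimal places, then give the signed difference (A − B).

TTR(A) = 5/9 = 0.556
TTR(B) = 5/8 = 0.625
Difference = 0.556 − 0.625 = -0.069

-0.069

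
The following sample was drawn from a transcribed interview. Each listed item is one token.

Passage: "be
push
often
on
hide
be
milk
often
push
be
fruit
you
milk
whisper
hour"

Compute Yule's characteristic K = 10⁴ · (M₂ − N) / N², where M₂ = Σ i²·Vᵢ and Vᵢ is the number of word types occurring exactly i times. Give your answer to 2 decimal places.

Frequencies: be:3, push:2, often:2, milk:2, on:1, hide:1, fruit:1, you:1, whisper:1, hour:1
N = 15. Frequency spectrum: V_1=6, V_2=3, V_3=1
M₂ = 1²·6 + 2²·3 + 3²·1 = 27
K = 10000 × (27 − 15) / 15² = 533.33

533.33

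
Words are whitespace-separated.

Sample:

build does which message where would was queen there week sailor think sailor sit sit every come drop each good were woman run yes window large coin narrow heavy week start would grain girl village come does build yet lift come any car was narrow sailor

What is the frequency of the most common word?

Frequencies: sailor:3, come:3, build:2, does:2, would:2, was:2, week:2, sit:2, narrow:2, which:1, message:1, where:1, queen:1, there:1, think:1, every:1, drop:1, each:1, good:1, were:1, … (15 more, each freq 1)
Most common: 'sailor' with frequency 3.

3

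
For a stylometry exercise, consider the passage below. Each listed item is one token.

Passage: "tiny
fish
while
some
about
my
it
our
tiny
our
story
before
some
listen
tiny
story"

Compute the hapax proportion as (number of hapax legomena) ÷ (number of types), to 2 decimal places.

Frequencies: tiny:3, some:2, our:2, story:2, fish:1, while:1, about:1, my:1, it:1, before:1, listen:1
Hapax count = 7; type count = 11.
Ratio = 7 / 11 = 0.64

0.64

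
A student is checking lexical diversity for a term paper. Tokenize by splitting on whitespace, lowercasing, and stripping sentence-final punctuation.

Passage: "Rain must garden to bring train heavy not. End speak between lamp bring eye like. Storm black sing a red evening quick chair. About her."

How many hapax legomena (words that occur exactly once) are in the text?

23

Frequencies: bring:2, rain:1, must:1, garden:1, to:1, train:1, heavy:1, not:1, end:1, speak:1, between:1, lamp:1, eye:1, like:1, storm:1, black:1, sing:1, a:1, red:1, evening:1, … (4 more, each freq 1)
Hapax (freq=1): a, about, between, black, chair, end, evening, eye, garden, heavy, her, lamp, like, must, not, quick, rain, red, sing, speak, storm, to, train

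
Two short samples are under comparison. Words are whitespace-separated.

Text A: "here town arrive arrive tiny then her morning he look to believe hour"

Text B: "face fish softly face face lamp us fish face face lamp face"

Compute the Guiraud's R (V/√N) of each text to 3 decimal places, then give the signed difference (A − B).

1.885

A: V=12, N=13, R=3.328
B: V=5, N=12, R=1.443
Difference = 3.328 − 1.443 = 1.885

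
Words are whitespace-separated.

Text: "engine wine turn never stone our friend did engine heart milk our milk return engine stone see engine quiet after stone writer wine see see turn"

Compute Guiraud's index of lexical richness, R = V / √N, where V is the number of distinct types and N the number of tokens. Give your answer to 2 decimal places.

N = 26, V = 15.
√N = 5.099020
R = 15 / 5.099020 = 2.94

2.94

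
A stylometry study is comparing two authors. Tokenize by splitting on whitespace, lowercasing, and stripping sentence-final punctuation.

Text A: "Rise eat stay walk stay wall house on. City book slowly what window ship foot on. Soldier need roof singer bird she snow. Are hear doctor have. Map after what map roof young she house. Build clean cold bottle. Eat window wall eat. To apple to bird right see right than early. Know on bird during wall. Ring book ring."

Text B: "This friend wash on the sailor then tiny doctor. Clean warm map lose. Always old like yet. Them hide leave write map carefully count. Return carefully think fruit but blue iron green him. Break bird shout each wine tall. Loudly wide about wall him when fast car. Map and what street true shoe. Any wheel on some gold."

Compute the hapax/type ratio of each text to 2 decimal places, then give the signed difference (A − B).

-0.29

A: hapax=26, V=41, ratio=0.63
B: hapax=49, V=53, ratio=0.92
Difference = 0.63 − 0.92 = -0.29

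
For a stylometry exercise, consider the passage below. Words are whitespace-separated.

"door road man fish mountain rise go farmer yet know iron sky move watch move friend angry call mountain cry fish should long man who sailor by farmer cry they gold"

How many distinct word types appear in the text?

25

Distinct types: {angry, by, call, cry, door, farmer, fish, friend, go, gold, iron, know, long, man, mountain, move, rise, road, sailor, should, sky, they, watch, who, yet}
V = 25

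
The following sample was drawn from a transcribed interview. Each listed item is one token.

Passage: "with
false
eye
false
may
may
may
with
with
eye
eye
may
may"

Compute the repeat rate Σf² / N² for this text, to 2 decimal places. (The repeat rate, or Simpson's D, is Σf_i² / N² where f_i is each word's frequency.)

Frequencies: may:5, with:3, eye:3, false:2
Σf² = 47; N² = 169
Repeat rate = 47 / 169 = 0.28

0.28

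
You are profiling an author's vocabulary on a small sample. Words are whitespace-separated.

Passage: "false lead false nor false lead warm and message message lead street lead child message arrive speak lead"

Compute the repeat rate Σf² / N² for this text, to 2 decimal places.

Frequencies: lead:5, false:3, message:3, nor:1, warm:1, and:1, street:1, child:1, arrive:1, speak:1
Σf² = 50; N² = 324
Repeat rate = 50 / 324 = 0.15

0.15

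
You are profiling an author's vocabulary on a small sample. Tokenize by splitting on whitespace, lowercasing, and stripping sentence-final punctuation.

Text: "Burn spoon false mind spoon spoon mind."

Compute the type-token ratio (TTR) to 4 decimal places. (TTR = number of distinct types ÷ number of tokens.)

0.5714

N = 7 tokens, V = 4 types.
TTR = V / N = 4 / 7 = 0.5714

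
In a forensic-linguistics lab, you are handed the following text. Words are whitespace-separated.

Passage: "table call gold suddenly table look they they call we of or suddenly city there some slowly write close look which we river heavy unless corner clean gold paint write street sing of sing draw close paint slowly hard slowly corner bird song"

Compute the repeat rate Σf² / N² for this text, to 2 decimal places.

Frequencies: slowly:3, table:2, call:2, gold:2, suddenly:2, look:2, they:2, we:2, of:2, write:2, close:2, corner:2, paint:2, sing:2, or:1, city:1, there:1, some:1, which:1, river:1, … (8 more, each freq 1)
Σf² = 75; N² = 1849
Repeat rate = 75 / 1849 = 0.04

0.04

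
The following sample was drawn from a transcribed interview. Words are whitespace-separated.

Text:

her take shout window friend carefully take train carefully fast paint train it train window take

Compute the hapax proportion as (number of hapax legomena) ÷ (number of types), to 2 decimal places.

Frequencies: take:3, train:3, window:2, carefully:2, her:1, shout:1, friend:1, fast:1, paint:1, it:1
Hapax count = 6; type count = 10.
Ratio = 6 / 10 = 0.60

0.60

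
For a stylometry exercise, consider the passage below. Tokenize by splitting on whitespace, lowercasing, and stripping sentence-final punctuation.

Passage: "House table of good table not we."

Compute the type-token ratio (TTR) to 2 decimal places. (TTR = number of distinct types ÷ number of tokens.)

0.86

N = 7 tokens, V = 6 types.
TTR = V / N = 6 / 7 = 0.86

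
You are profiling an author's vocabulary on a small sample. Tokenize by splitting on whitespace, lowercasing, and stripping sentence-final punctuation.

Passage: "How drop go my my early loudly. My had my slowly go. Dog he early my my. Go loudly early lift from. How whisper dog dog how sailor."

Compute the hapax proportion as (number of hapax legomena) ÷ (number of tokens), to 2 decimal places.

0.29

Frequencies: my:6, how:3, go:3, early:3, dog:3, loudly:2, drop:1, had:1, slowly:1, he:1, lift:1, from:1, whisper:1, sailor:1
Hapax count = 8; token count = 28.
Ratio = 8 / 28 = 0.29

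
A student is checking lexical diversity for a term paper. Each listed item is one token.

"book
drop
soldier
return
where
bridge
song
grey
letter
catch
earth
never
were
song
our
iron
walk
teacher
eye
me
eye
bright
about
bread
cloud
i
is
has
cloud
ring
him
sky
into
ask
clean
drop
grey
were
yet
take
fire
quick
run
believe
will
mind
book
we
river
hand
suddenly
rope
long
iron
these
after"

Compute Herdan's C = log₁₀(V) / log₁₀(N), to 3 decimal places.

0.962

N = 56, V = 48.
log₁₀(V) = 1.681241, log₁₀(N) = 1.748188
C = 1.681241 / 1.748188 = 0.962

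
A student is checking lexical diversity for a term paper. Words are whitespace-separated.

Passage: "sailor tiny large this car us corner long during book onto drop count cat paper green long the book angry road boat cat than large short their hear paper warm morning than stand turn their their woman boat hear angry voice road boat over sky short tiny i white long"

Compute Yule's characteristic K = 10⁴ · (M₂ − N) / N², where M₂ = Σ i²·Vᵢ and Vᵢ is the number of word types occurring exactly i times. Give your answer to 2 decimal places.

152.00

Frequencies: long:3, boat:3, their:3, tiny:2, large:2, book:2, cat:2, paper:2, angry:2, road:2, than:2, short:2, hear:2, sailor:1, this:1, car:1, us:1, corner:1, during:1, onto:1, … (14 more, each freq 1)
N = 50. Frequency spectrum: V_1=21, V_2=10, V_3=3
M₂ = 1²·21 + 2²·10 + 3²·3 = 88
K = 10000 × (88 − 50) / 50² = 152.00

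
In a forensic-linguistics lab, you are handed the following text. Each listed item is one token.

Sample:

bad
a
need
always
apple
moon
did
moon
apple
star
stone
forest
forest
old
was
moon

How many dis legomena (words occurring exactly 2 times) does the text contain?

Frequencies: moon:3, apple:2, forest:2, bad:1, a:1, need:1, always:1, did:1, star:1, stone:1, old:1, was:1
Words with frequency 2: apple, forest

2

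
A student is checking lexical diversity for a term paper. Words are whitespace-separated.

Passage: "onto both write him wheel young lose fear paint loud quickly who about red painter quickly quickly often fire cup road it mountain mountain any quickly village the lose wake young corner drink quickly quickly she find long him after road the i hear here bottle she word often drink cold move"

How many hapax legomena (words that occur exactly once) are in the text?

Frequencies: quickly:6, him:2, young:2, lose:2, often:2, road:2, mountain:2, the:2, drink:2, she:2, onto:1, both:1, write:1, wheel:1, fear:1, paint:1, loud:1, who:1, about:1, red:1, … (18 more, each freq 1)
Hapax (freq=1): about, after, any, both, bottle, cold, corner, cup, fear, find, fire, hear, here, i, it, long, loud, move, onto, paint, painter, red, village, wake, wheel, who, word, write

28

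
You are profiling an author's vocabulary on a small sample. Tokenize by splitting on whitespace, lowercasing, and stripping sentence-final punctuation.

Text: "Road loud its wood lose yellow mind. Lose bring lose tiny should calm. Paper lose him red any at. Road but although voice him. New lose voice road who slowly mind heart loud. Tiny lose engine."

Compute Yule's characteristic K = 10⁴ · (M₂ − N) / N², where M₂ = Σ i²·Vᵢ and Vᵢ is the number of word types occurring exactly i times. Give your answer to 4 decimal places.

354.9383

Frequencies: lose:6, road:3, loud:2, mind:2, tiny:2, him:2, voice:2, its:1, wood:1, yellow:1, bring:1, should:1, calm:1, paper:1, red:1, any:1, at:1, but:1, although:1, new:1, … (4 more, each freq 1)
N = 36. Frequency spectrum: V_1=17, V_2=5, V_3=1, V_6=1
M₂ = 1²·17 + 2²·5 + 3²·1 + 6²·1 = 82
K = 10000 × (82 − 36) / 36² = 354.9383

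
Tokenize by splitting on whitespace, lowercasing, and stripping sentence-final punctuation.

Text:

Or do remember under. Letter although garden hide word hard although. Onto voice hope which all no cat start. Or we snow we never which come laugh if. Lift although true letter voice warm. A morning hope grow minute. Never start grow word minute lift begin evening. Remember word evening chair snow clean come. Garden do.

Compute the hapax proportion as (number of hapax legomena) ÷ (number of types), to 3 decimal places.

Frequencies: although:3, word:3, or:2, do:2, remember:2, letter:2, garden:2, voice:2, hope:2, which:2, start:2, we:2, snow:2, never:2, come:2, lift:2, grow:2, minute:2, evening:2, under:1, … (15 more, each freq 1)
Hapax count = 16; type count = 35.
Ratio = 16 / 35 = 0.457

0.457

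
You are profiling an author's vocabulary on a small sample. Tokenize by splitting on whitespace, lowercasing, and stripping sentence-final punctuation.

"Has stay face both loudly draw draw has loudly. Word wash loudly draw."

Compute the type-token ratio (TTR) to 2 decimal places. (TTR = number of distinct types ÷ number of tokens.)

N = 13 tokens, V = 8 types.
TTR = V / N = 8 / 13 = 0.62

0.62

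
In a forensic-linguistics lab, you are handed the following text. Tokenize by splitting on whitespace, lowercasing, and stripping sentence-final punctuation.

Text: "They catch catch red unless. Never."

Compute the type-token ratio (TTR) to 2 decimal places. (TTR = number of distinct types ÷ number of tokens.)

0.83

N = 6 tokens, V = 5 types.
TTR = V / N = 5 / 6 = 0.83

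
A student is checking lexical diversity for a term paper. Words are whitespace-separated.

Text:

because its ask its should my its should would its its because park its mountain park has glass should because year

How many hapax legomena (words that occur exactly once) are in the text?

Frequencies: its:6, because:3, should:3, park:2, ask:1, my:1, would:1, mountain:1, has:1, glass:1, year:1
Hapax (freq=1): ask, glass, has, mountain, my, would, year

7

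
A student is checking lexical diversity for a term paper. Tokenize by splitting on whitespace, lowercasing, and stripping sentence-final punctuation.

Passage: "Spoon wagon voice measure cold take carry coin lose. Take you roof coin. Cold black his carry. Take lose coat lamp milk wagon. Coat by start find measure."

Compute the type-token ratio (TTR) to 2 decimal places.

N = 28 tokens, V = 19 types.
TTR = V / N = 19 / 28 = 0.68

0.68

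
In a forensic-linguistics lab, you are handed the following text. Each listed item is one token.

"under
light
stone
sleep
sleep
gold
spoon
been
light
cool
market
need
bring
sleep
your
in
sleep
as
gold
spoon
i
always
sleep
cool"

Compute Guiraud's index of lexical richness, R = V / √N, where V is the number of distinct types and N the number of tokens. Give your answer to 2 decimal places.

N = 24, V = 16.
√N = 4.898979
R = 16 / 4.898979 = 3.27

3.27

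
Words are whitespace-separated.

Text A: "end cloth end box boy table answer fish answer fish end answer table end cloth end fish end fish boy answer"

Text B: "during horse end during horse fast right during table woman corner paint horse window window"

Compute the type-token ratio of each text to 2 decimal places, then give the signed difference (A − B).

-0.34

TTR(A) = 7/21 = 0.33
TTR(B) = 10/15 = 0.67
Difference = 0.33 − 0.67 = -0.34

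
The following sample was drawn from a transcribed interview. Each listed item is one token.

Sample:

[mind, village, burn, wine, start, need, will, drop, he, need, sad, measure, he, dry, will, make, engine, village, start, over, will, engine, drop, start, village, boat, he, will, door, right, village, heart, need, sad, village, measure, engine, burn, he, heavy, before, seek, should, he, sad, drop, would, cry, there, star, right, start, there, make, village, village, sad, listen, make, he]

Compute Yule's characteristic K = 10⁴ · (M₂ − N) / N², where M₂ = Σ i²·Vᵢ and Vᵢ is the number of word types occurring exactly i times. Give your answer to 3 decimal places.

Frequencies: village:7, he:6, start:4, will:4, sad:4, need:3, drop:3, make:3, engine:3, burn:2, measure:2, right:2, there:2, mind:1, wine:1, dry:1, over:1, boat:1, door:1, heart:1, … (8 more, each freq 1)
N = 60. Frequency spectrum: V_1=15, V_2=4, V_3=4, V_4=3, V_6=1, V_7=1
M₂ = 1²·15 + 2²·4 + 3²·4 + 4²·3 + 6²·1 + 7²·1 = 200
K = 10000 × (200 − 60) / 60² = 388.889

388.889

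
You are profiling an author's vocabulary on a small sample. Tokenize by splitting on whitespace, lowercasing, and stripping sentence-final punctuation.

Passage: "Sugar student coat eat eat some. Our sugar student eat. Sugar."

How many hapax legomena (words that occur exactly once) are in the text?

3

Frequencies: sugar:3, eat:3, student:2, coat:1, some:1, our:1
Hapax (freq=1): coat, our, some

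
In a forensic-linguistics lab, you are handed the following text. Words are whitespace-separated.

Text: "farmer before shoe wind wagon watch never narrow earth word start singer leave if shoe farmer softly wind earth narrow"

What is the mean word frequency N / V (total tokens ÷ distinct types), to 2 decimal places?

N = 20 tokens, V = 15 types.
Mean frequency = N / V = 20 / 15 = 1.33

1.33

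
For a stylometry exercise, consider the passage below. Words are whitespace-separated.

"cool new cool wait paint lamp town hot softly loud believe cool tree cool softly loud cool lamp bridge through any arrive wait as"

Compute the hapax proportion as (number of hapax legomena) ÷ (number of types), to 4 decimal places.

Frequencies: cool:5, wait:2, lamp:2, softly:2, loud:2, new:1, paint:1, town:1, hot:1, believe:1, tree:1, bridge:1, through:1, any:1, arrive:1, as:1
Hapax count = 11; type count = 16.
Ratio = 11 / 16 = 0.6875

0.6875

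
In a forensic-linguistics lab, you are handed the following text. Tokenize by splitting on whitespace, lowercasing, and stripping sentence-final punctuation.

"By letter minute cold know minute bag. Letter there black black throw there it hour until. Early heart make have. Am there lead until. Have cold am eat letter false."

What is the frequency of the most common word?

Frequencies: letter:3, there:3, minute:2, cold:2, black:2, until:2, have:2, am:2, by:1, know:1, bag:1, throw:1, it:1, hour:1, early:1, heart:1, make:1, lead:1, eat:1, false:1
Most common: 'letter' with frequency 3.

3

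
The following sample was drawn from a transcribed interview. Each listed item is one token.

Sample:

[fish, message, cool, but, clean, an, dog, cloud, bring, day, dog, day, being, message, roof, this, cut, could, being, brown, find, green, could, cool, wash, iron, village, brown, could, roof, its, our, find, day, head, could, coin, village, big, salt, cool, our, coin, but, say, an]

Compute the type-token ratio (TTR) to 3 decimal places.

0.609

N = 46 tokens, V = 28 types.
TTR = V / N = 28 / 46 = 0.609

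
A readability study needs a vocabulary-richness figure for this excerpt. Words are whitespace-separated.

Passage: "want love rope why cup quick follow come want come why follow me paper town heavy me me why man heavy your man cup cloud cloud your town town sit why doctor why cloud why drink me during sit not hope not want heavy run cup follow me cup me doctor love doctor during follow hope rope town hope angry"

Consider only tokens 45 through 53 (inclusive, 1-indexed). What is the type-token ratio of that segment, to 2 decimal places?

Segment tokens 45–53: run, cup, follow, me, cup, me, doctor, love, doctor
Segment N = 9, segment V = 6.
TTR = 6 / 9 = 0.67

0.67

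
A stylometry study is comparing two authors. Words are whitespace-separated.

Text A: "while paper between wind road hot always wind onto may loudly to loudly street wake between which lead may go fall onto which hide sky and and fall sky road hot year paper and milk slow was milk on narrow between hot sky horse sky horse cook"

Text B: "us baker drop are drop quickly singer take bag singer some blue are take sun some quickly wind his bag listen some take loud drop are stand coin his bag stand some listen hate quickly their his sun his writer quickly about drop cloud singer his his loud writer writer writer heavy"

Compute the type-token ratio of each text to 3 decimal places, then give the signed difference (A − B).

0.154

TTR(A) = 28/47 = 0.596
TTR(B) = 23/52 = 0.442
Difference = 0.596 − 0.442 = 0.154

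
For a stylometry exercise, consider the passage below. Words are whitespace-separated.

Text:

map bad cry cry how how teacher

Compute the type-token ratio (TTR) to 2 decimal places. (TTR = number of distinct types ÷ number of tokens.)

N = 7 tokens, V = 5 types.
TTR = V / N = 5 / 7 = 0.71

0.71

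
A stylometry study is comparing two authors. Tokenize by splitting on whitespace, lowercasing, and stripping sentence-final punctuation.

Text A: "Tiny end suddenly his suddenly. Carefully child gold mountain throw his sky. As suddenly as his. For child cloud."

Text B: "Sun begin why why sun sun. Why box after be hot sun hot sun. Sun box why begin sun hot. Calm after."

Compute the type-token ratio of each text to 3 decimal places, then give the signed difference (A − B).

0.320

TTR(A) = 13/19 = 0.684
TTR(B) = 8/22 = 0.364
Difference = 0.684 − 0.364 = 0.320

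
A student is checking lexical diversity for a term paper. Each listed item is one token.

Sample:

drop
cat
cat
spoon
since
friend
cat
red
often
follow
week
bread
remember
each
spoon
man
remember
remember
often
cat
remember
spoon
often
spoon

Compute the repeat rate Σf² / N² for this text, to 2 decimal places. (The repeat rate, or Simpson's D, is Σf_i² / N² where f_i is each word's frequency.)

Frequencies: cat:4, spoon:4, remember:4, often:3, drop:1, since:1, friend:1, red:1, follow:1, week:1, bread:1, each:1, man:1
Σf² = 66; N² = 576
Repeat rate = 66 / 576 = 0.11

0.11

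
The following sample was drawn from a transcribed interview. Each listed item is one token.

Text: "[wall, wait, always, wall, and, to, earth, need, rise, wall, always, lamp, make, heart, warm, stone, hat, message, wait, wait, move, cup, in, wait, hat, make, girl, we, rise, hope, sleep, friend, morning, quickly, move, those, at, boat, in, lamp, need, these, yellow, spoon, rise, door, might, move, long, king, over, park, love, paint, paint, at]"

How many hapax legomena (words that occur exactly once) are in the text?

Frequencies: wait:4, wall:3, rise:3, move:3, always:2, need:2, lamp:2, make:2, hat:2, in:2, at:2, paint:2, and:1, to:1, earth:1, heart:1, warm:1, stone:1, message:1, cup:1, … (19 more, each freq 1)
Hapax (freq=1): and, boat, cup, door, earth, friend, girl, heart, hope, king, long, love, message, might, morning, over, park, quickly, sleep, spoon, stone, these, those, to, warm, we, yellow

27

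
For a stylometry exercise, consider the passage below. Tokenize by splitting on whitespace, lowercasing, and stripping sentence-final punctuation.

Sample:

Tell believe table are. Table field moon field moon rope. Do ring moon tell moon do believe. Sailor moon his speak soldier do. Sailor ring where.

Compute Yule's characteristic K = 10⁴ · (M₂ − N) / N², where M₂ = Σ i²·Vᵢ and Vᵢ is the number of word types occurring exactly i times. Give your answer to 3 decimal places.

Frequencies: moon:5, do:3, tell:2, believe:2, table:2, field:2, ring:2, sailor:2, are:1, rope:1, his:1, speak:1, soldier:1, where:1
N = 26. Frequency spectrum: V_1=6, V_2=6, V_3=1, V_5=1
M₂ = 1²·6 + 2²·6 + 3²·1 + 5²·1 = 64
K = 10000 × (64 − 26) / 26² = 562.130

562.130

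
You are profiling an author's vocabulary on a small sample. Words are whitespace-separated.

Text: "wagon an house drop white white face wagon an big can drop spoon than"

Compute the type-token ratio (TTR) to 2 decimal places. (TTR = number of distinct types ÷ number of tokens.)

N = 14 tokens, V = 10 types.
TTR = V / N = 10 / 14 = 0.71

0.71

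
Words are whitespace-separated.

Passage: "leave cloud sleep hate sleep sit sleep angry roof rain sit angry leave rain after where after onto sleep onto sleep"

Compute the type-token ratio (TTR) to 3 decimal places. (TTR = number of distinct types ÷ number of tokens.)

0.524

N = 21 tokens, V = 11 types.
TTR = V / N = 11 / 21 = 0.524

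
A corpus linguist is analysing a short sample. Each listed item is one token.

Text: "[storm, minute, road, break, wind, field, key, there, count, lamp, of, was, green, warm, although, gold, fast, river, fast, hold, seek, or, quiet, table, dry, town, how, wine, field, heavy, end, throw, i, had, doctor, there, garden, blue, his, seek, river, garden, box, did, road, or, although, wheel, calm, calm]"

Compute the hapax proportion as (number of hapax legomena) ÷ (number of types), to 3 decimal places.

0.750

Frequencies: road:2, field:2, there:2, although:2, fast:2, river:2, seek:2, or:2, garden:2, calm:2, storm:1, minute:1, break:1, wind:1, key:1, count:1, lamp:1, of:1, was:1, green:1, … (20 more, each freq 1)
Hapax count = 30; type count = 40.
Ratio = 30 / 40 = 0.750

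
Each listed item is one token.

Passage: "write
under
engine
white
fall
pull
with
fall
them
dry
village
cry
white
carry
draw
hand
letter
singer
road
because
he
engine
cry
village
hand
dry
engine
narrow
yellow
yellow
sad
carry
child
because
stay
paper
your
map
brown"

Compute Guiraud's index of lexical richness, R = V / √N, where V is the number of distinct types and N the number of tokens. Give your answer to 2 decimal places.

4.48

N = 39, V = 28.
√N = 6.244998
R = 28 / 6.244998 = 4.48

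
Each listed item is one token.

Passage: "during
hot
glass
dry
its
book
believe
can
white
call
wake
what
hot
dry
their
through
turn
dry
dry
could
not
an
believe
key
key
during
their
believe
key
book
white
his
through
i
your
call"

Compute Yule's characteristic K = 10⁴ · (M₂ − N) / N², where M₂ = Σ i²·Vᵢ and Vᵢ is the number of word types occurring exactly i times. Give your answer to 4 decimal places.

Frequencies: dry:4, believe:3, key:3, during:2, hot:2, book:2, white:2, call:2, their:2, through:2, glass:1, its:1, can:1, wake:1, what:1, turn:1, could:1, not:1, an:1, his:1, … (2 more, each freq 1)
N = 36. Frequency spectrum: V_1=12, V_2=7, V_3=2, V_4=1
M₂ = 1²·12 + 2²·7 + 3²·2 + 4²·1 = 74
K = 10000 × (74 − 36) / 36² = 293.2099

293.2099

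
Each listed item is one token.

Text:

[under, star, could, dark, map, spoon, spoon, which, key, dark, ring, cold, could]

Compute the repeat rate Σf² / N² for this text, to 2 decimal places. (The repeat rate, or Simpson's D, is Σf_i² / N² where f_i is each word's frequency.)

Frequencies: could:2, dark:2, spoon:2, under:1, star:1, map:1, which:1, key:1, ring:1, cold:1
Σf² = 19; N² = 169
Repeat rate = 19 / 169 = 0.11

0.11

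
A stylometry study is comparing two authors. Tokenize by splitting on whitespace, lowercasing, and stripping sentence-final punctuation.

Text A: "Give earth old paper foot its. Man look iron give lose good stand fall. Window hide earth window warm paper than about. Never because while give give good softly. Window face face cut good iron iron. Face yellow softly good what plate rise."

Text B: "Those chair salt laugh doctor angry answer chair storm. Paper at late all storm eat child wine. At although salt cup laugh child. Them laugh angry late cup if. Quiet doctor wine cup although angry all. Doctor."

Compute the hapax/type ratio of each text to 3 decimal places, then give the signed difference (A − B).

0.364

A: hapax=20, V=28, ratio=0.714
B: hapax=7, V=20, ratio=0.350
Difference = 0.714 − 0.350 = 0.364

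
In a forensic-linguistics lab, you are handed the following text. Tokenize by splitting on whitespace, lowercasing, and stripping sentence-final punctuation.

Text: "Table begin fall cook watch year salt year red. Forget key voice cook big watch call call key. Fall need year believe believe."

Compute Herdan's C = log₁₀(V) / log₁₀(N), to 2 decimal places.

N = 23, V = 15.
log₁₀(V) = 1.176091, log₁₀(N) = 1.361728
C = 1.176091 / 1.361728 = 0.86

0.86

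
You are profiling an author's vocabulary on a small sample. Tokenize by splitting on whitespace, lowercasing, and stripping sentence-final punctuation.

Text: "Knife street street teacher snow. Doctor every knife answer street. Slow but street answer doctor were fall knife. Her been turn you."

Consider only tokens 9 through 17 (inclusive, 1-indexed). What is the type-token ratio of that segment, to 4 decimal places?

0.7778

Segment tokens 9–17: answer, street, slow, but, street, answer, doctor, were, fall
Segment N = 9, segment V = 7.
TTR = 7 / 9 = 0.7778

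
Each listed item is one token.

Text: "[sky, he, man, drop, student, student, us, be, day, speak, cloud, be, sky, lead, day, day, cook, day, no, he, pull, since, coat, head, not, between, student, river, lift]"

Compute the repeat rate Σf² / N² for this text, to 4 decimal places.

Frequencies: day:4, student:3, sky:2, he:2, be:2, man:1, drop:1, us:1, speak:1, cloud:1, lead:1, cook:1, no:1, pull:1, since:1, coat:1, head:1, not:1, between:1, river:1, … (1 more, each freq 1)
Σf² = 53; N² = 841
Repeat rate = 53 / 841 = 0.0630

0.0630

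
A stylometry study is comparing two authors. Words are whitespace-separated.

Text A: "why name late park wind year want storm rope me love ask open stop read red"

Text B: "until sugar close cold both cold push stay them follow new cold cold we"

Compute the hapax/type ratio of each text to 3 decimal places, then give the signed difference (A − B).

0.091

A: hapax=16, V=16, ratio=1.000
B: hapax=10, V=11, ratio=0.909
Difference = 1.000 − 0.909 = 0.091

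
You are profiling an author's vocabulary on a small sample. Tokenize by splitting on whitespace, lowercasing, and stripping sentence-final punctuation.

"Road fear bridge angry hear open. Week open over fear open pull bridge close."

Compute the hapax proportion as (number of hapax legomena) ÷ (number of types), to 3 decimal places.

0.700

Frequencies: open:3, fear:2, bridge:2, road:1, angry:1, hear:1, week:1, over:1, pull:1, close:1
Hapax count = 7; type count = 10.
Ratio = 7 / 10 = 0.700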